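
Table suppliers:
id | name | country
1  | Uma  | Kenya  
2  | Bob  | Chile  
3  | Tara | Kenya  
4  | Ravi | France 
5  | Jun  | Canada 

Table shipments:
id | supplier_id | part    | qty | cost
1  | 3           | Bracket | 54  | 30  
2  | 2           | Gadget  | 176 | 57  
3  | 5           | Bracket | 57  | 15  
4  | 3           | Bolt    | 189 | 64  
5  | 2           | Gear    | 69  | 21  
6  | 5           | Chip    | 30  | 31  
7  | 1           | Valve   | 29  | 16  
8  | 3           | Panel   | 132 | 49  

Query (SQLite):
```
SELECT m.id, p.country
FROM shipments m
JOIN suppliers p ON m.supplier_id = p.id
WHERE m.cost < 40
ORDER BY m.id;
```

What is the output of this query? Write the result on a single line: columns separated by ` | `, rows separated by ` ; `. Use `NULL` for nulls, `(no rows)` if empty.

Each shipments row matches the suppliers row where supplier_id = suppliers.id.
Then keep rows with m.cost < 40.

1 | Kenya ; 3 | Canada ; 5 | Chile ; 6 | Canada ; 7 | Kenya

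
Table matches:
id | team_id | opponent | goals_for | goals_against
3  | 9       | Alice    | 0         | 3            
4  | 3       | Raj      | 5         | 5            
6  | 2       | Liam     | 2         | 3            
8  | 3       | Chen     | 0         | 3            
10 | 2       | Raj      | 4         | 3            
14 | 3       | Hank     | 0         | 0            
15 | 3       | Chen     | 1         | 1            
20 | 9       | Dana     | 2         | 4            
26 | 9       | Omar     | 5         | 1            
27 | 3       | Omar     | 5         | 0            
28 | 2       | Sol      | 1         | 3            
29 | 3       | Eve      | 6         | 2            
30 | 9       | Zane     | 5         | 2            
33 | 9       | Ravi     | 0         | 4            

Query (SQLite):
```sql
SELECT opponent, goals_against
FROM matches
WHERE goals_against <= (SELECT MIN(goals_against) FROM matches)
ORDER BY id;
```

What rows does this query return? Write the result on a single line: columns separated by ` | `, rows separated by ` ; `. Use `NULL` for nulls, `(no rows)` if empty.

Hank | 0 ; Omar | 0

Scalar subquery: MIN(goals_against) over all matches rows = 0.
Keep rows where goals_against <= that value.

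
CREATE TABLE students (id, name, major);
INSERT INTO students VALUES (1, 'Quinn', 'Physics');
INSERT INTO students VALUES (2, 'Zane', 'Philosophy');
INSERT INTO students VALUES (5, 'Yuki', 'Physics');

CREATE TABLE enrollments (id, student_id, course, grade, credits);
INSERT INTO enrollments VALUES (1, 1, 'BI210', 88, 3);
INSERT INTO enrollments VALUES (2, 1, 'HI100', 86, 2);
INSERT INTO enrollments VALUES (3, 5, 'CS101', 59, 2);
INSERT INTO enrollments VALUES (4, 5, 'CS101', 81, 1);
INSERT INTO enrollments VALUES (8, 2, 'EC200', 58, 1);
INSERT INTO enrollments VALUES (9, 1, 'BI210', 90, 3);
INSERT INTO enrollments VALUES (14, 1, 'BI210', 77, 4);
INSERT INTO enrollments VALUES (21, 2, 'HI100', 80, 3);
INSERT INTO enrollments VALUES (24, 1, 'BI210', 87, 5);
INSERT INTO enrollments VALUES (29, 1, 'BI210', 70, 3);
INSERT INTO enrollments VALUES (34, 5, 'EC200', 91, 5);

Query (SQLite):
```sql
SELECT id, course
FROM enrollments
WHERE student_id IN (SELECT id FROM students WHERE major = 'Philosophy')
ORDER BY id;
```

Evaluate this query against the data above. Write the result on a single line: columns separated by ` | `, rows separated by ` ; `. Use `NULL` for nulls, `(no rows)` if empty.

Inner query: students.id where major = 'Philosophy'.
Outer: keep enrollments rows whose student_id is in that set.
Inner query → {2}

8 | EC200 ; 21 | HI100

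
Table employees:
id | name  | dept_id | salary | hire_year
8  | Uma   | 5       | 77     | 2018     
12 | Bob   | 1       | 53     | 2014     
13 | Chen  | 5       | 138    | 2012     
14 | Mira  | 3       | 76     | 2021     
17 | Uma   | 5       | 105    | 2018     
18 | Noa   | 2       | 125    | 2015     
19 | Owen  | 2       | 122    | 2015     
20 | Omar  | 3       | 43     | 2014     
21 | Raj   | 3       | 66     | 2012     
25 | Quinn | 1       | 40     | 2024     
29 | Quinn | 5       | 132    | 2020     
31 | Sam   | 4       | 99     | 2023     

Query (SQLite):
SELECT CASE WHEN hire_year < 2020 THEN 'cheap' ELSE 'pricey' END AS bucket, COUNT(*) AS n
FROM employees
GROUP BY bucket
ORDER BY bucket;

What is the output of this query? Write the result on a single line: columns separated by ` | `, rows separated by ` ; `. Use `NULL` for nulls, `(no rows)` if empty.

Bucket rows by hire_year < 2020 → 'cheap' else 'pricey'; count each bucket.

cheap | 8 ; pricey | 4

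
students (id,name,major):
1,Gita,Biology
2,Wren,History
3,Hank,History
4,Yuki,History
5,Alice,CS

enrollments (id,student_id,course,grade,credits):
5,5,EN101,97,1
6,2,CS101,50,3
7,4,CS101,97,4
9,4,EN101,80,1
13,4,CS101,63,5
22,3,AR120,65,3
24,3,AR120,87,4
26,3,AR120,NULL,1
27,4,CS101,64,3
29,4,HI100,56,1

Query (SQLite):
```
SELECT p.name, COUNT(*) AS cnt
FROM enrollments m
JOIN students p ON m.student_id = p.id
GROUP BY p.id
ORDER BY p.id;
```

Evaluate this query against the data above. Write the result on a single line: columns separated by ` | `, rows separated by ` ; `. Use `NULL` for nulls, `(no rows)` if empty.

Wren | 1 ; Hank | 3 ; Yuki | 5 ; Alice | 1

Join each enrollments row to its students via student_id.
Group joined rows by students.id; compute COUNT(*) per group.
  2: ids {6} → COUNT(*)=1
  3: ids {22, 24, 26} → COUNT(*)=3
  4: ids {7, 9, 13, 27, 29} → COUNT(*)=5
  5: ids {5} → COUNT(*)=1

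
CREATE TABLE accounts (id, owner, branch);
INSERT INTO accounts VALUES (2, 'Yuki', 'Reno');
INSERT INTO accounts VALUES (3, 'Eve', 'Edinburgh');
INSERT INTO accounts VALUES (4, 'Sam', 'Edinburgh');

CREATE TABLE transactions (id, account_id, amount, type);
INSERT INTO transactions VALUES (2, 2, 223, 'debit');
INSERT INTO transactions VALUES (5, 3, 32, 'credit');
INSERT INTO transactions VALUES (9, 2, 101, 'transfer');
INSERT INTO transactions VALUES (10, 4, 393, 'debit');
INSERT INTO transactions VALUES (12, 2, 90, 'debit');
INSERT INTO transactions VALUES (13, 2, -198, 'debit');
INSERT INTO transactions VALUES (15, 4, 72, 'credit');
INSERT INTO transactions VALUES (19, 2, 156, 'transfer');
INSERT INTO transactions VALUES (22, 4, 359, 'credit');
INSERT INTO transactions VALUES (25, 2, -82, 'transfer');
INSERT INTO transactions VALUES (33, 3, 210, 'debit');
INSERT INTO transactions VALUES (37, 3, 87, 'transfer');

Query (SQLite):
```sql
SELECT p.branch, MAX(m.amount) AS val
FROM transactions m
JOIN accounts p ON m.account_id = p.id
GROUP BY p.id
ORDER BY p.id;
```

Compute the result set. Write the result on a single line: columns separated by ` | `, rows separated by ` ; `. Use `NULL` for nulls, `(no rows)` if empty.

Join each transactions row to its accounts via account_id.
Group joined rows by accounts.id; compute MAX(m.amount) per group.
  2: ids {2, 9, 12, 13, 19, 25} → MAX(m.amount)=223
  3: ids {5, 33, 37} → MAX(m.amount)=210
  4: ids {10, 15, 22} → MAX(m.amount)=393

Reno | 223 ; Edinburgh | 210 ; Edinburgh | 393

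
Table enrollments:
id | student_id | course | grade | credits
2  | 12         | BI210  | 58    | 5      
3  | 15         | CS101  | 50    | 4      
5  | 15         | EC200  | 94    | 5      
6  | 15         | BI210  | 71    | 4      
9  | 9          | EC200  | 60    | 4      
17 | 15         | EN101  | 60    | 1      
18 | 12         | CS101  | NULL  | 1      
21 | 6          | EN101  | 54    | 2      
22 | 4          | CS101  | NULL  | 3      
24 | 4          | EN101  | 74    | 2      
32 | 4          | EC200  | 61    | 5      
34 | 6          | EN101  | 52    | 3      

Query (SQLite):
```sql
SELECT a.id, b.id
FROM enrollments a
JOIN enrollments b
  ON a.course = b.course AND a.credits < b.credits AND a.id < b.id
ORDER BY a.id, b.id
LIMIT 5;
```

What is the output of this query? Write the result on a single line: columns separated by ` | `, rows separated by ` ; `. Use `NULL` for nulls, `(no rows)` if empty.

Pairs (a,b) with same course, a.credits < b.credits, a.id < b.id.
course groups: BI210:{2,6} CS101:{3,18,22} EC200:{5,9,32} EN101:{17,21,24,34}
Ordered by (a.id, b.id); first 5.

9 | 32 ; 17 | 21 ; 17 | 24 ; 17 | 34 ; 18 | 22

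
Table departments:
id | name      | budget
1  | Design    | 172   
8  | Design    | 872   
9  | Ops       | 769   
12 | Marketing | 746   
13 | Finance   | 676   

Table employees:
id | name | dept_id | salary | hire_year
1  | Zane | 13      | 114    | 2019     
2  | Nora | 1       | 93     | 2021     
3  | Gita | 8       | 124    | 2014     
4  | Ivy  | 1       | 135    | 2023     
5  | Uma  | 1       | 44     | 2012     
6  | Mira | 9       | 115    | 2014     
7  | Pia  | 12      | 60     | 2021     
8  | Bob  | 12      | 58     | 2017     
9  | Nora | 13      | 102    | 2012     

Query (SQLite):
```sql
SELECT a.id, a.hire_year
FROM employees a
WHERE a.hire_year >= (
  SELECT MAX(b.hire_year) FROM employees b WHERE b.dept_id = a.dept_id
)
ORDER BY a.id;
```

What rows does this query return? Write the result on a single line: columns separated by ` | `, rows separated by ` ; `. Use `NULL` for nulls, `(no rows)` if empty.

For each employees row a, compute MAX(hire_year) over rows sharing a.dept_id.
Keep row a if a.hire_year >= that per-group MAX.
  dept_id=1: MAX(hire_year) = 2023
  dept_id=8: MAX(hire_year) = 2014
  dept_id=9: MAX(hire_year) = 2014
  dept_id=12: MAX(hire_year) = 2021
  dept_id=13: MAX(hire_year) = 2019

1 | 2019 ; 3 | 2014 ; 4 | 2023 ; 6 | 2014 ; 7 | 2021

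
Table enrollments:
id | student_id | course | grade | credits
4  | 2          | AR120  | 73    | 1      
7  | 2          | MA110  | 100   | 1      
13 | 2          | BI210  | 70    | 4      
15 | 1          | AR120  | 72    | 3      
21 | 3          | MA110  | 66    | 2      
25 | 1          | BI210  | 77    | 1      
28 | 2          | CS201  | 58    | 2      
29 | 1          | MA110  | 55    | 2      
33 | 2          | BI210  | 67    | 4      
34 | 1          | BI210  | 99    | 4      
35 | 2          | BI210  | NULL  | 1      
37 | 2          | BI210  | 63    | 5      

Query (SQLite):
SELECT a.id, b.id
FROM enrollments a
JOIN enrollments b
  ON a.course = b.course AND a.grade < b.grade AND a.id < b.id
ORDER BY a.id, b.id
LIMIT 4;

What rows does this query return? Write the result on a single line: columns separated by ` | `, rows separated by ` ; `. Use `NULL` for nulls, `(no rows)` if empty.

Pairs (a,b) with same course, a.grade < b.grade, a.id < b.id.
course groups: AR120:{4,15} BI210:{13,25,33,34,35,37} CS201:{28} MA110:{7,21,29}
Ordered by (a.id, b.id); first 4.

13 | 25 ; 13 | 34 ; 25 | 34 ; 33 | 34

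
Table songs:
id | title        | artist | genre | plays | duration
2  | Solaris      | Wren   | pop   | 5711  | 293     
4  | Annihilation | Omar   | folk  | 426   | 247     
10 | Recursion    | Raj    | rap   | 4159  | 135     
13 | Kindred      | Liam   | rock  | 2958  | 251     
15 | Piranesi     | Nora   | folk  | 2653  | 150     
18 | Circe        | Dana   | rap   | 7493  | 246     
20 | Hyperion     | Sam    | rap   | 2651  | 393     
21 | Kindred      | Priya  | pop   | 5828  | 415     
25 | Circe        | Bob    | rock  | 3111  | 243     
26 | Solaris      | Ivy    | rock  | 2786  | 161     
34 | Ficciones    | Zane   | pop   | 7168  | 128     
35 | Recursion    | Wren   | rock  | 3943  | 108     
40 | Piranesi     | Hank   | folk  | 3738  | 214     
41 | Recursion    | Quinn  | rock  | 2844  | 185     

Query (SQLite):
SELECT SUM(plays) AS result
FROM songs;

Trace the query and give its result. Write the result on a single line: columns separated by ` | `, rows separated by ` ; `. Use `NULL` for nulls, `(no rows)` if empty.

All plays values: [5711, 426, 4159, 2958, 2653, 7493, 2651, 5828, 3111, 2786, 7168, 3943, 3738, 2844].
SUM of non-NULL values = 55469.

55469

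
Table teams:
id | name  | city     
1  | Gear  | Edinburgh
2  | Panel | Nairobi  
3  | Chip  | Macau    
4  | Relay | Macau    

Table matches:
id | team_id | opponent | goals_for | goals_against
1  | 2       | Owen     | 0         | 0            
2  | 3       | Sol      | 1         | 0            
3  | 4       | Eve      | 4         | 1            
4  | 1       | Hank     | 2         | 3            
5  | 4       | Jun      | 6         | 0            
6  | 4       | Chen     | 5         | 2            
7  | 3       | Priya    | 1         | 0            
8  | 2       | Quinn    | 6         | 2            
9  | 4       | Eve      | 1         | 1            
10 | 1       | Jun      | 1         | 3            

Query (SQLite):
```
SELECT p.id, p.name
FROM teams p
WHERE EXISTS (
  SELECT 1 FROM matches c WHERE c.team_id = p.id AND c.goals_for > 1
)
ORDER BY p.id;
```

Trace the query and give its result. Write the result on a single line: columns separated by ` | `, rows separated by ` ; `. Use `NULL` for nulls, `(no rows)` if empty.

1 | Gear ; 2 | Panel ; 4 | Relay

For each teams row, check whether any matches with matching team_id has goals_for > 1.
Keep rows where that is true.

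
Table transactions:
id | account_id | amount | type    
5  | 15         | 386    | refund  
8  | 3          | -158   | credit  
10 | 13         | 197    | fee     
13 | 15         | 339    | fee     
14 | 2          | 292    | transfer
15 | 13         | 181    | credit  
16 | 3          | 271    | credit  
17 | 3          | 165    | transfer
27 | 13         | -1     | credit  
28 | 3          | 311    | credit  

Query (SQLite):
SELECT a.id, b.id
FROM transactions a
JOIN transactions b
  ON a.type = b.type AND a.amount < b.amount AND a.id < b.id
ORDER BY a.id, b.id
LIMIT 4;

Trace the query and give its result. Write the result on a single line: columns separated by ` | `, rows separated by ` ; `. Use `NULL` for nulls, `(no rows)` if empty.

Pairs (a,b) with same type, a.amount < b.amount, a.id < b.id.
type groups: credit:{8,15,16,27,28} fee:{10,13} refund:{5} transfer:{14,17}
Ordered by (a.id, b.id); first 4.

8 | 15 ; 8 | 16 ; 8 | 27 ; 8 | 28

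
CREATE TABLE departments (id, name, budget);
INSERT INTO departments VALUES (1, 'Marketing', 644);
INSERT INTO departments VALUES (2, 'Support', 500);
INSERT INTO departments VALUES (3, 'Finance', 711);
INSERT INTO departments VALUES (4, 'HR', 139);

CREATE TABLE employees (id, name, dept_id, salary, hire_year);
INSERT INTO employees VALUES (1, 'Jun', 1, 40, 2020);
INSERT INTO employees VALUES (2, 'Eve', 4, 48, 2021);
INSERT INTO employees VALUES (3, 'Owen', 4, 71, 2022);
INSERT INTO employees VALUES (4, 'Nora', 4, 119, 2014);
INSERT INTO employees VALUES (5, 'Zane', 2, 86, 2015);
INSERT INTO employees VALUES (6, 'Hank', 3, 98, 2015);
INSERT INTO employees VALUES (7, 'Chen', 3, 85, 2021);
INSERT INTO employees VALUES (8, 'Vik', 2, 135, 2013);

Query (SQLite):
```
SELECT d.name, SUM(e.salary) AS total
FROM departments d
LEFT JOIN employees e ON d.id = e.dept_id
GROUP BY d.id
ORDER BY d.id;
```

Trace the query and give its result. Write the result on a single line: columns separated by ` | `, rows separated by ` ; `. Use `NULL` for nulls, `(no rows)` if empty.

Marketing | 40 ; Support | 221 ; Finance | 183 ; HR | 238

LEFT JOIN keeps every departments row; unmatched ones get NULL for employees columns.
Group by departments.id and compute SUM(e.salary). SUM over an all-NULL group is NULL.
  1: ids {1} → SUM(e.salary)=40
  2: ids {5, 8} → SUM(e.salary)=221
  3: ids {6, 7} → SUM(e.salary)=183
  4: ids {2, 3, 4} → SUM(e.salary)=238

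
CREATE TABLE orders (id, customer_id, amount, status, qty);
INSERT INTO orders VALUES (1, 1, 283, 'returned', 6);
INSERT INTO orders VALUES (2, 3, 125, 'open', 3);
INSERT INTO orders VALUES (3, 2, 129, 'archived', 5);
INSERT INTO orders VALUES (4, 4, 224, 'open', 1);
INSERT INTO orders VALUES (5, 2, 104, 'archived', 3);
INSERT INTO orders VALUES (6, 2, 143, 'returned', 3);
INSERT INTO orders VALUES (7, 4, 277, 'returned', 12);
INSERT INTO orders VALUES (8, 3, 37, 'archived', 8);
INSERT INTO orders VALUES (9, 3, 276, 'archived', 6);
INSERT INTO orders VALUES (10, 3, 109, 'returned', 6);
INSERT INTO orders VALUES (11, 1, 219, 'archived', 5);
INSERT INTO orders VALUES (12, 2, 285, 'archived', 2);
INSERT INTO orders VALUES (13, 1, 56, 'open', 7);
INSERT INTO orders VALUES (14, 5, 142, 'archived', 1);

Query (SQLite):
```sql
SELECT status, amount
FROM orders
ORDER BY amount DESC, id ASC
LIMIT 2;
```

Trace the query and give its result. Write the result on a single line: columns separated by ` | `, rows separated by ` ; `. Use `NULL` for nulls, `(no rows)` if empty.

Sort by amount desc, tiebreak id asc: (285, id=12), (283, id=1), (277, id=7), (276, id=9), (224, id=4) …. Take first 2.

archived | 285 ; returned | 283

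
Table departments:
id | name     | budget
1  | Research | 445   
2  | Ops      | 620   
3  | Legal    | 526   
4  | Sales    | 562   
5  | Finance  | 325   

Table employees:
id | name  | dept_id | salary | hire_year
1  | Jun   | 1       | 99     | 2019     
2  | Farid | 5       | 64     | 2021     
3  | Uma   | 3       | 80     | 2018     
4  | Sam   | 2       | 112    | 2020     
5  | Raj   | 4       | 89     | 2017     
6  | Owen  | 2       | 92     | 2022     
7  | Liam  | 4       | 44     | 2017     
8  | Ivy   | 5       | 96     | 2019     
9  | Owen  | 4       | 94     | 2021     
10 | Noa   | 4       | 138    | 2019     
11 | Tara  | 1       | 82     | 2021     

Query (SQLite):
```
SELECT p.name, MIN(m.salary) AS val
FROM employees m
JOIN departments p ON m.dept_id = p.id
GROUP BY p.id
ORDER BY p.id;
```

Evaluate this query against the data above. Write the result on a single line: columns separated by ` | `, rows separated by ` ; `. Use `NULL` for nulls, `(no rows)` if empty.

Join each employees row to its departments via dept_id.
Group joined rows by departments.id; compute MIN(m.salary) per group.
  1: ids {1, 11} → MIN(m.salary)=82
  2: ids {4, 6} → MIN(m.salary)=92
  3: ids {3} → MIN(m.salary)=80
  4: ids {5, 7, 9, 10} → MIN(m.salary)=44
  5: ids {2, 8} → MIN(m.salary)=64

Research | 82 ; Ops | 92 ; Legal | 80 ; Sales | 44 ; Finance | 64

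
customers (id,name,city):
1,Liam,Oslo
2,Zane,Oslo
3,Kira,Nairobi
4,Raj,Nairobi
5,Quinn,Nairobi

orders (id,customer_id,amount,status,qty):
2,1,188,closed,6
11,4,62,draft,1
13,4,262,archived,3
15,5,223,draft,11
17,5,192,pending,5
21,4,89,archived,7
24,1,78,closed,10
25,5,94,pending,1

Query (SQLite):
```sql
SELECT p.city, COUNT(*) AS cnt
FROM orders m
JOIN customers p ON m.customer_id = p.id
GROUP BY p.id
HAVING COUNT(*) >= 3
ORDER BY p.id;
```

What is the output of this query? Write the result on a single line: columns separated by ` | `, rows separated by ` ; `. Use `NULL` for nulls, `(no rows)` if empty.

Join each orders row to its customers via customer_id.
Group joined rows by customers.id; compute COUNT(*) per group.
HAVING: keep groups with count ≥ 3.
  1: ids {2, 24} → COUNT(*)=2
  4: ids {11, 13, 21} → COUNT(*)=3
  5: ids {15, 17, 25} → COUNT(*)=3

Nairobi | 3 ; Nairobi | 3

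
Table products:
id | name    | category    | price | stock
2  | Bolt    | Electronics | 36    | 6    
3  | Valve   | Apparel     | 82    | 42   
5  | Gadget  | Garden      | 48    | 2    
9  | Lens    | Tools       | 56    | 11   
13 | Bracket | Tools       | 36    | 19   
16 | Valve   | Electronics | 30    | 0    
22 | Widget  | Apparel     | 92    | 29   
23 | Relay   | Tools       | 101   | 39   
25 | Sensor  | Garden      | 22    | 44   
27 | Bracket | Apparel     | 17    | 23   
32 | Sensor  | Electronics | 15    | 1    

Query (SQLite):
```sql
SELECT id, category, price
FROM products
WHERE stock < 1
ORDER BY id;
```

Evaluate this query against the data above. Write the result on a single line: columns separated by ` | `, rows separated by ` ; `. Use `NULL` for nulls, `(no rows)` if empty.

16 | Electronics | 30

stock < 1: ids {16}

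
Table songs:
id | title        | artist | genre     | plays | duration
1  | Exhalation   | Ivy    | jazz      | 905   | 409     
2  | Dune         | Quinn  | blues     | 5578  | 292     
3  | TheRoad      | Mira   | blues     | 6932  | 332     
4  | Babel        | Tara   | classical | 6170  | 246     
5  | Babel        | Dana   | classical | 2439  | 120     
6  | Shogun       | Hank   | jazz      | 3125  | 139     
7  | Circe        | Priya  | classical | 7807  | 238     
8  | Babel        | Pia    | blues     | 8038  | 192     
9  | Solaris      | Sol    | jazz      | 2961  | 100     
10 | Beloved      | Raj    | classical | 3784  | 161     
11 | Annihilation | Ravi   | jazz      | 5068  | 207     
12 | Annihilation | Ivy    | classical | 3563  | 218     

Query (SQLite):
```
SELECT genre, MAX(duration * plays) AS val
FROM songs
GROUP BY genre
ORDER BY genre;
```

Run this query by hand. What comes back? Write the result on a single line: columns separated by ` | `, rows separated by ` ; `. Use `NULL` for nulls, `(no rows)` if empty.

For each row compute duration * plays.
Group by genre; take MAX of the expression per group.
  blues: ids {2, 3, 8} → MAX(duration * plays)=2301424
  classical: ids {4, 5, 7, 10, 12} → MAX(duration * plays)=1858066
  jazz: ids {1, 6, 9, 11} → MAX(duration * plays)=1049076

blues | 2301424 ; classical | 1858066 ; jazz | 1049076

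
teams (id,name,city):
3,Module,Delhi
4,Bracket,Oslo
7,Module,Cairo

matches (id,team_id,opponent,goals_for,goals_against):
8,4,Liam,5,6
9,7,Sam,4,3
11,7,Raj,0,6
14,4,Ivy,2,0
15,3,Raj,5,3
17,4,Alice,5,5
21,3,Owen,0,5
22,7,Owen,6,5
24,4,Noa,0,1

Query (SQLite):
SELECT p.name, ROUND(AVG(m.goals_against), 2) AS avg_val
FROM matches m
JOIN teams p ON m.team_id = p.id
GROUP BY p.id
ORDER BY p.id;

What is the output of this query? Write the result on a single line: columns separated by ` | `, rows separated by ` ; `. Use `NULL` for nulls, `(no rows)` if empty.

Module | 4 ; Bracket | 3 ; Module | 4.67

Join each matches row to its teams via team_id.
Group joined rows by teams.id; compute ROUND(AVG(m.goals_against), 2) per group.
  3: ids {15, 21} → ROUND(AVG(m.goals_against), 2)=4
  4: ids {8, 14, 17, 24} → ROUND(AVG(m.goals_against), 2)=3
  7: ids {9, 11, 22} → ROUND(AVG(m.goals_against), 2)=4.67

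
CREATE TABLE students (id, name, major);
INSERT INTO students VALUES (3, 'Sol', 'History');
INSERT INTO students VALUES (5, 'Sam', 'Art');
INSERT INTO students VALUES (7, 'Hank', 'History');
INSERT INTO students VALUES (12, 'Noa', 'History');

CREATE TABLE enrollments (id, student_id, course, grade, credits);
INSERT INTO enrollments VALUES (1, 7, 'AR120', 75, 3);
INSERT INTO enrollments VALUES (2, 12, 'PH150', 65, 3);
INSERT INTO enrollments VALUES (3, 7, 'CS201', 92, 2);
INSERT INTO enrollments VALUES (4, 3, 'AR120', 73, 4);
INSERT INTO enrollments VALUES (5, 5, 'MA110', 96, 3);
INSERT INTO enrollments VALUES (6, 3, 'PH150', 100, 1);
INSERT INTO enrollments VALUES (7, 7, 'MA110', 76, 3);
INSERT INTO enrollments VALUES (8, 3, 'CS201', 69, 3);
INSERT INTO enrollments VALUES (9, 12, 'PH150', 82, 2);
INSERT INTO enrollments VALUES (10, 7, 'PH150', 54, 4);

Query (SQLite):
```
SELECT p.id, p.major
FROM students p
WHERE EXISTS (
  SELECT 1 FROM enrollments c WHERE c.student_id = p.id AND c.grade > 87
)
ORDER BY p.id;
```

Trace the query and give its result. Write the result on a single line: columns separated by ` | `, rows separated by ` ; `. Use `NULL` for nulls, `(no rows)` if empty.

For each students row, check whether any enrollments with matching student_id has grade > 87.
Keep rows where that is true.

3 | History ; 5 | Art ; 7 | History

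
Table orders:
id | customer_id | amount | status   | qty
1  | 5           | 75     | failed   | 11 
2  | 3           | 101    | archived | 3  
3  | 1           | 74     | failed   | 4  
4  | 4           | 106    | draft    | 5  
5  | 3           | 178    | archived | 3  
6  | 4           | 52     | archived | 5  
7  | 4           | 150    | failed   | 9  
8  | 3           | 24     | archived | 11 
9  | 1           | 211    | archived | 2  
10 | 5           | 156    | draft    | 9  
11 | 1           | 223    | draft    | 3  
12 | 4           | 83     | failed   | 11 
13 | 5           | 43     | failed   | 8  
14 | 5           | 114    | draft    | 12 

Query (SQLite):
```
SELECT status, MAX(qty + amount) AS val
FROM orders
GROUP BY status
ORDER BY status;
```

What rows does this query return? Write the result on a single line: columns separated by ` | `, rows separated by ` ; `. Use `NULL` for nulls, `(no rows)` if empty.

archived | 213 ; draft | 226 ; failed | 159

For each row compute qty + amount.
Group by status; take MAX of the expression per group.
  archived: ids {2, 5, 6, 8, 9} → MAX(qty + amount)=213
  draft: ids {4, 10, 11, 14} → MAX(qty + amount)=226
  failed: ids {1, 3, 7, 12, 13} → MAX(qty + amount)=159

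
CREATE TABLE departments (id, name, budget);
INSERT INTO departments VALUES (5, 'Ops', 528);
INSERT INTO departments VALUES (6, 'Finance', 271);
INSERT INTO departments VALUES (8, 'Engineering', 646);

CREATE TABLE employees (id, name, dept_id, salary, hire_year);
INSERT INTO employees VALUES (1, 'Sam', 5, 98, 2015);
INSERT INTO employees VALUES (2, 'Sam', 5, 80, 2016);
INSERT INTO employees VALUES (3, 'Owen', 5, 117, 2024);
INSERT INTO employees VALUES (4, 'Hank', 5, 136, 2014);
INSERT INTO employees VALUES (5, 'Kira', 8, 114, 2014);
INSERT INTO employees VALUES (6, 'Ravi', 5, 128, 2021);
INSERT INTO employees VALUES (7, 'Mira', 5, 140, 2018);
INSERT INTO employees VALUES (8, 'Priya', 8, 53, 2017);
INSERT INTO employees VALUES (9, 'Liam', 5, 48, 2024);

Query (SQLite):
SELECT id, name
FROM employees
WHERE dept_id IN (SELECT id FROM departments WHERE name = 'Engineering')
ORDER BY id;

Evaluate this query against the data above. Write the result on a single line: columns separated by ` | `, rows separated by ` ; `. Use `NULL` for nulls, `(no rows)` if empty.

5 | Kira ; 8 | Priya

Inner query: departments.id where name = 'Engineering'.
Outer: keep employees rows whose dept_id is in that set.
Inner query → {8}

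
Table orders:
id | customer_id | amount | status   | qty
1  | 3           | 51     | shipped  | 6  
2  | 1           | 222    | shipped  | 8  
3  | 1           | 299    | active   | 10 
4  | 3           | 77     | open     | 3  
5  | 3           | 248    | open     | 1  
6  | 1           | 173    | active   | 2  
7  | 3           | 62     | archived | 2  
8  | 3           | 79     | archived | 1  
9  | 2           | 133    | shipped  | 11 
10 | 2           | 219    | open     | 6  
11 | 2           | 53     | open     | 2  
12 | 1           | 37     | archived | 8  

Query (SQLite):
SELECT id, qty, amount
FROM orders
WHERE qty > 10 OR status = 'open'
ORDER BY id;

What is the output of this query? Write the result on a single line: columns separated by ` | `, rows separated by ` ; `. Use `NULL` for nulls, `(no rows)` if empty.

4 | 3 | 77 ; 5 | 1 | 248 ; 9 | 11 | 133 ; 10 | 6 | 219 ; 11 | 2 | 53

qty > 10: ids {9}
status = 'open': ids {4, 5, 10, 11}
Combine with OR.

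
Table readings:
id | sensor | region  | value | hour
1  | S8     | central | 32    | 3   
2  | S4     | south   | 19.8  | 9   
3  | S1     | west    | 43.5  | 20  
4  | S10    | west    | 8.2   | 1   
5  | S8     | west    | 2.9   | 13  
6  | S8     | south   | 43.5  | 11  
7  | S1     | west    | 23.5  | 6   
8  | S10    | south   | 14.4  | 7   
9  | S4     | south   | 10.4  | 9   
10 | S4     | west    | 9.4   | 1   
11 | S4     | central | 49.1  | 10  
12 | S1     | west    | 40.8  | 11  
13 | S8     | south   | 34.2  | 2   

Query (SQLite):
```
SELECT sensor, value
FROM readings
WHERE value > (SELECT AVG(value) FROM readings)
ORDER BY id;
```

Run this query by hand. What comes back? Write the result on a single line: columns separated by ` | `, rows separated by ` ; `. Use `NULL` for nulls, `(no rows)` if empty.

Scalar subquery: AVG(value) over all readings rows = 25.515385 (≈; comparison uses full precision).
Keep rows where value > that value.

S8 | 32 ; S1 | 43.5 ; S8 | 43.5 ; S4 | 49.1 ; S1 | 40.8 ; S8 | 34.2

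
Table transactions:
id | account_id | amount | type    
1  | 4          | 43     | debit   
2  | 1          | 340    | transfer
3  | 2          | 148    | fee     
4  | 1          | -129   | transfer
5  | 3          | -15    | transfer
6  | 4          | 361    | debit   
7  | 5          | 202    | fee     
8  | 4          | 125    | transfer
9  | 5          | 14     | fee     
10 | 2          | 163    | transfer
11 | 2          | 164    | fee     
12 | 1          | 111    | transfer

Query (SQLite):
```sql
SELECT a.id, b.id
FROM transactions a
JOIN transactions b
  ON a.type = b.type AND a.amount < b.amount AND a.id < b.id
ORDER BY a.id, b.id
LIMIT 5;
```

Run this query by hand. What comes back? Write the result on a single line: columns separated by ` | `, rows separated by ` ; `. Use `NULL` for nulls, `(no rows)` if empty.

1 | 6 ; 3 | 7 ; 3 | 11 ; 4 | 5 ; 4 | 8

Pairs (a,b) with same type, a.amount < b.amount, a.id < b.id.
type groups: debit:{1,6} fee:{3,7,9,11} transfer:{2,4,5,8,10,12}
Ordered by (a.id, b.id); first 5.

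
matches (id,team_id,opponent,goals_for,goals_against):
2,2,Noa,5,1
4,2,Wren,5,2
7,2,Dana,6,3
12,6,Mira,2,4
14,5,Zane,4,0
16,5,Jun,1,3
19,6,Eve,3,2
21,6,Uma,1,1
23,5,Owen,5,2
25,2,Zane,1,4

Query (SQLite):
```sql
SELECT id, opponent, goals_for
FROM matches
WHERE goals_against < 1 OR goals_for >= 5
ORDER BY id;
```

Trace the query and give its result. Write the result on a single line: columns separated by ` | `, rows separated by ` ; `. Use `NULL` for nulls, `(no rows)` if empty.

goals_against < 1: ids {14}
goals_for >= 5: ids {2, 4, 7, 23}
Combine with OR.

2 | Noa | 5 ; 4 | Wren | 5 ; 7 | Dana | 6 ; 14 | Zane | 4 ; 23 | Owen | 5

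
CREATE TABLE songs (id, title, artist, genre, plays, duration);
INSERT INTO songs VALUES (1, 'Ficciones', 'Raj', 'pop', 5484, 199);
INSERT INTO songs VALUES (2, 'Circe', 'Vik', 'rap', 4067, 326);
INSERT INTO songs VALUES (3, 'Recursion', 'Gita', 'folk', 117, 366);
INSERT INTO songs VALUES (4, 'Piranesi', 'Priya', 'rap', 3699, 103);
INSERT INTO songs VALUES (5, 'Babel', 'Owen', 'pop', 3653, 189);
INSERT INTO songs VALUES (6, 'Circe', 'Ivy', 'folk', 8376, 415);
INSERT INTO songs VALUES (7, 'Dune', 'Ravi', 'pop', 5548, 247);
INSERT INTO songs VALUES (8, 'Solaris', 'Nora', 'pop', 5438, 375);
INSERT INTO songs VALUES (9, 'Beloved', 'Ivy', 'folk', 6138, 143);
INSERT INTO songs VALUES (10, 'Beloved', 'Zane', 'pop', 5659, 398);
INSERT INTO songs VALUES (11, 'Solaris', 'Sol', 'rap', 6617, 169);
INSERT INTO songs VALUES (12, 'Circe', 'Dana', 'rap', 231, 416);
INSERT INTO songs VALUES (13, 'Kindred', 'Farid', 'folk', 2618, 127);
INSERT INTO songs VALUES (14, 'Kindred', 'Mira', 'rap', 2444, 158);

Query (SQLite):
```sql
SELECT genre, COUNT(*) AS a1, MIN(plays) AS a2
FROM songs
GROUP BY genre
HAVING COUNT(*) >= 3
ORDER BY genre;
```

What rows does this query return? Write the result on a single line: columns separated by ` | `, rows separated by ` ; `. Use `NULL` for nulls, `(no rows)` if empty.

folk | 4 | 117 ; pop | 5 | 3653 ; rap | 5 | 231

Group songs by genre.
Per group compute: COUNT(*), MIN(plays).
HAVING: drop groups with fewer than 3 rows.
  folk: ids {3, 6, 9, 13} → COUNT(*)=4, MIN(plays)=117
  pop: ids {1, 5, 7, 8, 10} → COUNT(*)=5, MIN(plays)=3653
  rap: ids {2, 4, 11, 12, 14} → COUNT(*)=5, MIN(plays)=231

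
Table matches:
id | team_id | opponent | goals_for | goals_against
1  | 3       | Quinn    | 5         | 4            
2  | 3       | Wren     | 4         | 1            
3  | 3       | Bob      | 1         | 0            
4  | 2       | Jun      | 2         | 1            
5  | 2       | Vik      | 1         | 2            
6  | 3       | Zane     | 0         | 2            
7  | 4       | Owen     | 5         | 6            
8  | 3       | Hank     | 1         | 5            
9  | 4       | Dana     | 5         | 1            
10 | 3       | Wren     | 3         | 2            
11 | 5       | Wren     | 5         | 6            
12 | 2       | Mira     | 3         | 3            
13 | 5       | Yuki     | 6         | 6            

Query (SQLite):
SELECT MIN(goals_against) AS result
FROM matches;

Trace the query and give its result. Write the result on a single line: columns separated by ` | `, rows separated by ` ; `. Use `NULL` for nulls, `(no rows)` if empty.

All goals_against values: [4, 1, 0, 1, 2, 2, 6, 5, 1, 2, 6, 3, 6].
MIN of non-NULL values = 0.

0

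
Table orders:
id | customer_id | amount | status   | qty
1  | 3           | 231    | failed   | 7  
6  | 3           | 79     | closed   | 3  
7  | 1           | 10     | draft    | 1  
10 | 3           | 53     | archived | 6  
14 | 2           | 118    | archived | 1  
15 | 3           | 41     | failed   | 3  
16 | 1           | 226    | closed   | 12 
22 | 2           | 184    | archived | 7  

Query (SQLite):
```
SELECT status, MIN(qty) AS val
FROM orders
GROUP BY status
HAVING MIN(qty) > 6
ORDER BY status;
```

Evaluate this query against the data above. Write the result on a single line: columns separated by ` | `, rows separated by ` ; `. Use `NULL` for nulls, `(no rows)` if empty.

Partition orders by status; compute MIN(qty) within each group.
HAVING: keep groups where MIN(qty) > 6.
  archived: ids {10, 14, 22} → MIN(qty)=1
  closed: ids {6, 16} → MIN(qty)=3
  draft: ids {7} → MIN(qty)=1
  failed: ids {1, 15} → MIN(qty)=3

(no rows)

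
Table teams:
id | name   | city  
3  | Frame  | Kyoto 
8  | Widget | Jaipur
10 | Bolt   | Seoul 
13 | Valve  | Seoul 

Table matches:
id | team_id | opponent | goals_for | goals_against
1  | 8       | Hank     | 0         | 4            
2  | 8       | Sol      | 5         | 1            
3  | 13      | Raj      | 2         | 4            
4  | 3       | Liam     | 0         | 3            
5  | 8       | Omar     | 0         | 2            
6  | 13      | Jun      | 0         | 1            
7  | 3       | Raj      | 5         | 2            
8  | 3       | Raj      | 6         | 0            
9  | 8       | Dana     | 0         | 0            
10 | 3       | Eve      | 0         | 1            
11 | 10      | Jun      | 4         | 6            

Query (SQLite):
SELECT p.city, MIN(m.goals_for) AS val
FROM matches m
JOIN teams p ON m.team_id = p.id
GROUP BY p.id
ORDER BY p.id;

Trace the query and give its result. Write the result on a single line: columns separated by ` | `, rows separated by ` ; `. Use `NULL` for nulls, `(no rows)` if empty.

Join each matches row to its teams via team_id.
Group joined rows by teams.id; compute MIN(m.goals_for) per group.
  3: ids {4, 7, 8, 10} → MIN(m.goals_for)=0
  8: ids {1, 2, 5, 9} → MIN(m.goals_for)=0
  10: ids {11} → MIN(m.goals_for)=4
  13: ids {3, 6} → MIN(m.goals_for)=0

Kyoto | 0 ; Jaipur | 0 ; Seoul | 4 ; Seoul | 0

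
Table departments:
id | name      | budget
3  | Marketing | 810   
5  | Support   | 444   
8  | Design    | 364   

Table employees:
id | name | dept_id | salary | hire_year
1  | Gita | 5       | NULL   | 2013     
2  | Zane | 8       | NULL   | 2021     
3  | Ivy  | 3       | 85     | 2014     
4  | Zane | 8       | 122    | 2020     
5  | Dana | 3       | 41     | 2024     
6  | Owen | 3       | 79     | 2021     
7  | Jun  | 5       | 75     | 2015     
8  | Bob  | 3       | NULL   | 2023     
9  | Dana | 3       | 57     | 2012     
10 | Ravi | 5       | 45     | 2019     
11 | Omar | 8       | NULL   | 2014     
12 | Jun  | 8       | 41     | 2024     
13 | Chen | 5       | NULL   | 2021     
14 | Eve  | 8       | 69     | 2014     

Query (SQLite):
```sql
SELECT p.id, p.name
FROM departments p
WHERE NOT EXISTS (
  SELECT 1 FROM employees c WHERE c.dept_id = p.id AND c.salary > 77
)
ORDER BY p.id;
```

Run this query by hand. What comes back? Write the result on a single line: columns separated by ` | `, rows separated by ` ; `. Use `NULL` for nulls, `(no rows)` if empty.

For each departments row, check whether any employees with matching dept_id has salary > 77.
Keep rows where that is false.

5 | Support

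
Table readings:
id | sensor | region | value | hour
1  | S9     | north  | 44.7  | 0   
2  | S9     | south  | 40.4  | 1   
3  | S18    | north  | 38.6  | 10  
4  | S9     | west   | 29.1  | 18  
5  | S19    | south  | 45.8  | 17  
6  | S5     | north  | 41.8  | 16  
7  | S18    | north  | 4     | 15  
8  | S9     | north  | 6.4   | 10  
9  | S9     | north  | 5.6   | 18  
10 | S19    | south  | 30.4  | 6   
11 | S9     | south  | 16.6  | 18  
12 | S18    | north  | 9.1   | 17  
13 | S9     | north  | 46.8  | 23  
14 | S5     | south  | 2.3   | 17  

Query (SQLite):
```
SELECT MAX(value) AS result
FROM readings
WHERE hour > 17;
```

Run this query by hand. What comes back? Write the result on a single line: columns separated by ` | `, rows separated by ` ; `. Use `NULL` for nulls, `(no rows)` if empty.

Rows where hour > 17 → value values: [29.1, 5.6, 16.6, 46.8].
MAX of non-NULL values = 46.8.

46.8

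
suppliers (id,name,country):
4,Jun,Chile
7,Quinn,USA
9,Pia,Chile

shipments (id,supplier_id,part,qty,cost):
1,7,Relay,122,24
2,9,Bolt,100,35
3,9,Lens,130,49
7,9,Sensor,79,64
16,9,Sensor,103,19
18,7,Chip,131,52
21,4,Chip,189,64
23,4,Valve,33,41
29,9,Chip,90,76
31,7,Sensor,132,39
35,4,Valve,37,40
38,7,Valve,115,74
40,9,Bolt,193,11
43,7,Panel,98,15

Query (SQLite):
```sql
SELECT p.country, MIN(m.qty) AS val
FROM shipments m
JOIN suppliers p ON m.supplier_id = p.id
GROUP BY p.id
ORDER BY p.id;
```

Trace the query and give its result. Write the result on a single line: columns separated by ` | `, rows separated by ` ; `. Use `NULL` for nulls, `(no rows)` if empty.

Chile | 33 ; USA | 98 ; Chile | 79

Join each shipments row to its suppliers via supplier_id.
Group joined rows by suppliers.id; compute MIN(m.qty) per group.
  4: ids {21, 23, 35} → MIN(m.qty)=33
  7: ids {1, 18, 31, 38, 43} → MIN(m.qty)=98
  9: ids {2, 3, 7, 16, 29, 40} → MIN(m.qty)=79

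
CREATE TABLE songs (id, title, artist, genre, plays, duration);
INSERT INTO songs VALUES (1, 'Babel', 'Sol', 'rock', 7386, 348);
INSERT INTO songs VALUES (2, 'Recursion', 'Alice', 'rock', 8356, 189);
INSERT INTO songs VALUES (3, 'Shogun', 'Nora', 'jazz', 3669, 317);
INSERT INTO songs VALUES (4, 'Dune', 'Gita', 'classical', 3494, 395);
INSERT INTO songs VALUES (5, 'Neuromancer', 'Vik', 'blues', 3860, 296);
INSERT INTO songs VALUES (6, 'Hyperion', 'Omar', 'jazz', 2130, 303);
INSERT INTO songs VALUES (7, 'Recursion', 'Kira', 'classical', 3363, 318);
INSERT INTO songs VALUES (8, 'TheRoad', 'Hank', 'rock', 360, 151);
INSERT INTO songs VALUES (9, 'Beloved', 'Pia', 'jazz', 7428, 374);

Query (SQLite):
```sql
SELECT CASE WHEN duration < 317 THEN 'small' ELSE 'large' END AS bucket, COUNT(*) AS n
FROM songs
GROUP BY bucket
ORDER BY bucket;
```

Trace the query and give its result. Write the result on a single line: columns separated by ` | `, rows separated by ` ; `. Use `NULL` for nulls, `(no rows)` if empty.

large | 5 ; small | 4

Bucket rows by duration < 317 → 'small' else 'large'; count each bucket.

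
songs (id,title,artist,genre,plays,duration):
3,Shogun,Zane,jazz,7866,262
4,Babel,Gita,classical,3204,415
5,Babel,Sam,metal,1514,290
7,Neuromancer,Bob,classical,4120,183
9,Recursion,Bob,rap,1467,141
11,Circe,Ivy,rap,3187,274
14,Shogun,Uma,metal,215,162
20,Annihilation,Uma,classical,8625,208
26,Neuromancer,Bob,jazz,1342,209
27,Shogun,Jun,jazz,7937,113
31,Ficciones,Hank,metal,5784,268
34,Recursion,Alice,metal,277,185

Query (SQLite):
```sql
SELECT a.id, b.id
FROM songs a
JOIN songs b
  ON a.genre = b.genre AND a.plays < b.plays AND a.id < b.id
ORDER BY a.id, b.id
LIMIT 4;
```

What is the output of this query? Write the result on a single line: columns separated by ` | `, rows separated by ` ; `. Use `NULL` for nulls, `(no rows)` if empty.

Pairs (a,b) with same genre, a.plays < b.plays, a.id < b.id.
genre groups: classical:{4,7,20} jazz:{3,26,27} metal:{5,14,31,34} rap:{9,11}
Ordered by (a.id, b.id); first 4.

3 | 27 ; 4 | 7 ; 4 | 20 ; 5 | 31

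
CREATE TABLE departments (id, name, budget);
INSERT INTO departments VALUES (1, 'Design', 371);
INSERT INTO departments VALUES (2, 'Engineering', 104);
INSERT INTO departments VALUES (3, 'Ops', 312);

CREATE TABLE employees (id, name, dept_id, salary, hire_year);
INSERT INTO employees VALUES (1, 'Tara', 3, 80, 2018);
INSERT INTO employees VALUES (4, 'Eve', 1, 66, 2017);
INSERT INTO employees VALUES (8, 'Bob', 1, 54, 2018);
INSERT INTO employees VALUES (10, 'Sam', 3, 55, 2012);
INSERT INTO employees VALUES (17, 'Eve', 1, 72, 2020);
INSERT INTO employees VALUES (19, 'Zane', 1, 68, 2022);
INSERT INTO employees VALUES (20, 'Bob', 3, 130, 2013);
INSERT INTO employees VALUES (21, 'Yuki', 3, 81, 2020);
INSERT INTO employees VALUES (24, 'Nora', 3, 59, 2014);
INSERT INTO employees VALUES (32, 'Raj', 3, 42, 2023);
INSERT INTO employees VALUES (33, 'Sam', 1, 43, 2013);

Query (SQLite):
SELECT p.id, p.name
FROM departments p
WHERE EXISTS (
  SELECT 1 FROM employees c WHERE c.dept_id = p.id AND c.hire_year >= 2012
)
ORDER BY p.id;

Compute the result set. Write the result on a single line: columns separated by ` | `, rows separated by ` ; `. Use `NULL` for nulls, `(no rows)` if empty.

1 | Design ; 3 | Ops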